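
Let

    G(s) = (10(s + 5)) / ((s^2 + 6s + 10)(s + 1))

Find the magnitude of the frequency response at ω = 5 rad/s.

|G(j5)| ≈ 0.4134

Substitute s = j5: numerator = 50 + j50, denominator = -165 - j45.
|G(j5)| = |50 + j50| / |-165 - j45| = 70.711 / 171.03 ≈ 0.4134.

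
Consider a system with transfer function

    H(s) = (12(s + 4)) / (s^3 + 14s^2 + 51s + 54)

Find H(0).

Set s = 0: H(0) = (48) / (54) = 8/9.

H(0) = 8/9 ≈ 0.8889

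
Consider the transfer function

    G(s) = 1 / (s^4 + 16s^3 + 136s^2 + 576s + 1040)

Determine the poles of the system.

The poles are the roots of the denominator s^4 + 16s^3 + 136s^2 + 576s + 1040 = 0.
No real roots exist; factor into two real quadratics: (s^2 + 8s + 52)(s^2 + 8s + 20) = 0.
Each quadratic gives a conjugate pair via the quadratic formula.

s = -4 + 6j, -4 - 6j, -4 + 2j, -4 - 2j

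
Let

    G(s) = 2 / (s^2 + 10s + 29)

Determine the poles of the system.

s = -5 ± 2j

The poles are the roots of the denominator s^2 + 10s + 29 = 0.
Using the quadratic formula: s = (-10 ± √(-16))/2 = -5 ± 2j.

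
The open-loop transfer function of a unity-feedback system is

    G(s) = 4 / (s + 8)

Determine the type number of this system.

Type 0

The denominator has no factor of s at the origin — no free integrator — so this is a Type 0 system.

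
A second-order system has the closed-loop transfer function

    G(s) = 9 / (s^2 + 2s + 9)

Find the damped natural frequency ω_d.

Comparing s^2 + 2s + 9 to s^2 + 2ζωₙs + ωₙ²: ωₙ = 3 rad/s and ζ = 2/(2·3) ≈ 0.3333.
ζωₙ = 2/2 = 1, so ω_d = ωₙ√(1−ζ²) = √(ωₙ² − (ζωₙ)²) = √(9 − 1²) = √8 ≈ 2.828 rad/s.

ω_d ≈ 2.828 rad/s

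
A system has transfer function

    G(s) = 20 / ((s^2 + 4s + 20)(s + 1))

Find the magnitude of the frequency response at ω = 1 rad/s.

|G(j1)| ≈ 0.7284

Substitute s = j1: numerator = 20, denominator = 15 + j23.
|G(j1)| = |20| / |15 + j23| = 20 / 27.459 ≈ 0.7284.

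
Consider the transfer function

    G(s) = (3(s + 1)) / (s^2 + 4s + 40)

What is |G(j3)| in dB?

|G(j3)|_dB ≈ -10.9 dB

Substitute s = j3: numerator = 3 + j9, denominator = 31 + j12.
|G(j3)| = |3 + j9| / |31 + j12| = 9.4868 / 33.242 ≈ 0.2854.
In decibels: 20·log₁₀(0.2854) ≈ -10.9 dB.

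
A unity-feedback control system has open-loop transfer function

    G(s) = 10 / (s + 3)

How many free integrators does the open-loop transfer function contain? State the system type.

Type 0

The denominator has no factor of s at the origin — no free integrator — so this is a Type 0 system.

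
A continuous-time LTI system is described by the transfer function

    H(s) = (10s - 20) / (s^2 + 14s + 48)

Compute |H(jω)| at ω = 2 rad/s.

|H(j2)| ≈ 0.5423

Substitute s = j2: numerator = -20 + j20, denominator = 44 + j28.
|H(j2)| = |-20 + j20| / |44 + j28| = 28.284 / 52.154 ≈ 0.5423.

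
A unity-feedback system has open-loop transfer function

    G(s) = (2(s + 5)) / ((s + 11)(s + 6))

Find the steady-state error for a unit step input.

G(s) has no poles at the origin.
This is a Type 0 system. Kp = lim_{s→0} G(s) = 10/66 = 5/33.
e_ss = 1/(1 + Kp) = 1/(1 + 5/33) = 33/38 ≈ 0.8684.

e_ss = 0.8684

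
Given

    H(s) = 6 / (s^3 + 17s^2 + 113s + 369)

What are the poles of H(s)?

s = -9, -4 + 5j, -4 - 5j

The poles are the roots of the denominator s^3 + 17s^2 + 113s + 369 = 0.
Trying s = -9: the polynomial evaluates to 0, so (s + 9) is a factor.
Dividing out leaves s^2 + 8s + 41 = 0.
The quadratic formula then gives s = -4 ± 5j.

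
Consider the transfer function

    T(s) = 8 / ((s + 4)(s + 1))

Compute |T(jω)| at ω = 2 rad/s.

Substitute s = j2: numerator = 8, denominator = j10.
|T(j2)| = |8| / |j10| = 8 / 10 = 0.8000.

|T(j2)| = 0.8000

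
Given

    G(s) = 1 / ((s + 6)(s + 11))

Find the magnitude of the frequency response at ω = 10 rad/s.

Substitute s = j10: numerator = 1, denominator = -34 + j170.
|G(j10)| = |1| / |-34 + j170| = 1 / 173.37 ≈ 0.005768.

|G(j10)| ≈ 0.005768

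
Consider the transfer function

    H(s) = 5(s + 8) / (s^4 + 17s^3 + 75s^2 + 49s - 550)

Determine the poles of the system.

The poles are the roots of the denominator s^4 + 17s^3 + 75s^2 + 49s - 550 = 0.
Trying s = -11: the polynomial evaluates to 0, so (s + 11) is a factor.
Dividing out leaves s^3 + 6s^2 + 9s - 50 = 0.
This factors further as (s^2 + 8s + 25)(s - 2) = 0.

s = -4 ± 3j, -11, 2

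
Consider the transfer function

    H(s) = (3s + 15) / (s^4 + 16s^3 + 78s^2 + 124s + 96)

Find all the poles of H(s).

The poles are the roots of the denominator s^4 + 16s^3 + 78s^2 + 124s + 96 = 0.
Trying s = -6: the polynomial evaluates to 0, so (s + 6) is a factor.
Dividing out leaves s^3 + 10s^2 + 18s + 16 = 0.
This factors further as (s^2 + 2s + 2)(s + 8) = 0.

s = -1 ± j, -6, -8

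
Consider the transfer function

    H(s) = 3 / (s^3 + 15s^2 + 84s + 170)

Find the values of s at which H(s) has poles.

The poles are the roots of the denominator s^3 + 15s^2 + 84s + 170 = 0.
Trying s = -5: the polynomial evaluates to 0, so (s + 5) is a factor.
Dividing out leaves s^2 + 10s + 34 = 0.
The quadratic formula then gives s = -5 ± 3j.

s = -5 ± 3j, -5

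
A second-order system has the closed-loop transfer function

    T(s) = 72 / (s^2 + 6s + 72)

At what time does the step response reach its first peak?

t_p ≈ 0.3958 s

Comparing s^2 + 6s + 72 to s^2 + 2ζωₙs + ωₙ²: ωₙ = √72 ≈ 8.485 rad/s and ζ = 6/(2·√72) ≈ 0.3536.
ζωₙ = 6/2 = 3, so ω_d = ωₙ√(1−ζ²) = √(ωₙ² − (ζωₙ)²) = √(72 − 3²) = √63 ≈ 7.937 rad/s.
t_p = π/ω_d = π/7.937 ≈ 0.3958 s.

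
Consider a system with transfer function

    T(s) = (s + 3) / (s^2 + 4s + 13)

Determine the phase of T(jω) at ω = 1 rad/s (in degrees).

∠T(j1) ≈ 0°

At s = j1: numerator = 3 + j1, denominator = 12 + j4.
∠T = ∠num − ∠den = 18.435° − (18.435°) = 0°.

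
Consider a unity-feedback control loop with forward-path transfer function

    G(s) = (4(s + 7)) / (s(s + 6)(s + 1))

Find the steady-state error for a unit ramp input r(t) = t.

e_ss = 0.2143

G(s) has one pole at the origin.
This is a Type 1 system. Kv = lim_{s→0} s·G(s) = 28/6 = 14/3.
e_ss = 1/Kv = 1/(14/3) = 3/14 ≈ 0.2143.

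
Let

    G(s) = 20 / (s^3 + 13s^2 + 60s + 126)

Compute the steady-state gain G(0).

G(0) = 10/63 ≈ 0.1587

Set s = 0: G(0) = (20) / (126) = 10/63.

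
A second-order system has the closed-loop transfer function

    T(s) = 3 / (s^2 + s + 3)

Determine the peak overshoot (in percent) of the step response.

Comparing s^2 + s + 3 to s^2 + 2ζωₙs + ωₙ²: ωₙ = √3 ≈ 1.732 rad/s and ζ = 1/(2·√3) ≈ 0.2887.
%OS = 100·exp(−πζ/√(1−ζ²)) = 100·exp(−π·0.2887/√(1−0.2887²)) ≈ 38.8%.

%OS ≈ 38.8%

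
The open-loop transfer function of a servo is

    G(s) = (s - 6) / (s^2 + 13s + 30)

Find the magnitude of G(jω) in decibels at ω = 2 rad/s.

Substitute s = j2: numerator = -6 + j2, denominator = 26 + j26.
|G(j2)| = |-6 + j2| / |26 + j26| = 6.3246 / 36.770 ≈ 0.1720.
In decibels: 20·log₁₀(0.1720) ≈ -15.3 dB.

|G(j2)|_dB ≈ -15.3 dB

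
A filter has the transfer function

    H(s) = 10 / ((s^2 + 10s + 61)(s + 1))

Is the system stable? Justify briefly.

The poles can be read from the denominator factors: s = -5 ± 6j, -1.
Since all poles lie strictly in the left half-plane, the system is stable.

stable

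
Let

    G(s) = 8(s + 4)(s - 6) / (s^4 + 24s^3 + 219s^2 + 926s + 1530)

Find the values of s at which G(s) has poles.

The poles are the roots of the denominator s^4 + 24s^3 + 219s^2 + 926s + 1530 = 0.
Trying s = -9: the polynomial evaluates to 0, so (s + 9) is a factor.
Dividing out leaves s^3 + 15s^2 + 84s + 170 = 0.
This factors further as (s^2 + 10s + 34)(s + 5) = 0.

s = -9, -5 + 3j, -5 - 3j, -5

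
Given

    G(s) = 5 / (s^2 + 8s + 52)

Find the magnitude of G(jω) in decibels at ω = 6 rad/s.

Substitute s = j6: numerator = 5, denominator = 16 + j48.
|G(j6)| = |5| / |16 + j48| = 5 / 50.596 ≈ 0.09882.
In decibels: 20·log₁₀(0.09882) ≈ -20.1 dB.

|G(j6)|_dB ≈ -20.1 dB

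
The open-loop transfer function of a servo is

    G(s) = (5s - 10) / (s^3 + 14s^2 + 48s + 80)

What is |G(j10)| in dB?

|G(j10)|_dB ≈ -28.9 dB

Substitute s = j10: numerator = -10 + j50, denominator = -1320 - j520.
|G(j10)| = |-10 + j50| / |-1320 - j520| = 50.990 / 1418.7 ≈ 0.03594.
In decibels: 20·log₁₀(0.03594) ≈ -28.9 dB.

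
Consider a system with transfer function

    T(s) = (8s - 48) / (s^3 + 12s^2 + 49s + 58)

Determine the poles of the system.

s = -5 + 2j, -5 - 2j, -2

The poles are the roots of the denominator s^3 + 12s^2 + 49s + 58 = 0.
Trying s = -2: the polynomial evaluates to 0, so (s + 2) is a factor.
Dividing out leaves s^2 + 10s + 29 = 0.
The quadratic formula then gives s = -5 ± 2j.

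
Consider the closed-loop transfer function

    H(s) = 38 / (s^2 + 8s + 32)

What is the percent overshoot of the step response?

%OS ≈ 4.32%

Comparing s^2 + 8s + 32 to s^2 + 2ζωₙs + ωₙ²: ωₙ = √32 ≈ 5.657 rad/s and ζ = 8/(2·√32) ≈ 0.7071.
%OS = 100·exp(−πζ/√(1−ζ²)) = 100·exp(−π·0.7071/√(1−0.7071²)) ≈ 4.32%.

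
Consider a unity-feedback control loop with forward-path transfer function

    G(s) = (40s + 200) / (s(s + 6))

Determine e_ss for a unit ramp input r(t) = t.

e_ss = 0.03000

G(s) has one pole at the origin.
This is a Type 1 system. Kv = lim_{s→0} s·G(s) = 200/6 = 100/3.
e_ss = 1/Kv = 1/(100/3) = 3/100 ≈ 0.03000.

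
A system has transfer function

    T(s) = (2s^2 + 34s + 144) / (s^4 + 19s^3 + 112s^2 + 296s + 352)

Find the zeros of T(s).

s = -9, -8

Set the numerator to zero: 2s^2 + 34s + 144 = 0, i.e. 2·(s^2 + 17s + 72) = 0.
Factoring: (s + 9)(s + 8) = 0.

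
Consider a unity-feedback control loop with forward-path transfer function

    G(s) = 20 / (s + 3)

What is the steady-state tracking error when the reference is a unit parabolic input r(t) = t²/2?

e_ss = ∞

G(s) has no poles at the origin.
This is a Type 0 system; Ka = lim_{s→0} s^2·G(s) = 0, so the steady-state error for a parabola input is infinite.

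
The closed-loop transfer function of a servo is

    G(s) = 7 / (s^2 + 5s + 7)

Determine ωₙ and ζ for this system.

ωₙ ≈ 2.646 rad/s, ζ ≈ 0.9449

Compare the denominator to the standard form s^2 + 2ζωₙs + ωₙ².
ωₙ² = 7, so ωₙ = √7 ≈ 2.646 rad/s.
2ζωₙ = 5, so ζ = 5/(2·√7) ≈ 0.9449.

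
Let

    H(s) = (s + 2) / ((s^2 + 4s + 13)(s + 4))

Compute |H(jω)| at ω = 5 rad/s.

|H(j5)| ≈ 0.03606

Substitute s = j5: numerator = 2 + j5, denominator = -148 + j20.
|H(j5)| = |2 + j5| / |-148 + j20| = 5.3852 / 149.35 ≈ 0.03606.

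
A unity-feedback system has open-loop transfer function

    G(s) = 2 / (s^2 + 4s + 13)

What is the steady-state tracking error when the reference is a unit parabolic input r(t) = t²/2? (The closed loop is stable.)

G(s) has no poles at the origin.
This is a Type 0 system; Ka = lim_{s→0} s^2·G(s) = 0, so the steady-state error for a parabola input is infinite.

e_ss = ∞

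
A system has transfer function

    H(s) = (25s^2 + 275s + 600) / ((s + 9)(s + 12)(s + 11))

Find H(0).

H(0) = 50/99 ≈ 0.5051

Set s = 0: H(0) = (600) / (1188) = 50/99.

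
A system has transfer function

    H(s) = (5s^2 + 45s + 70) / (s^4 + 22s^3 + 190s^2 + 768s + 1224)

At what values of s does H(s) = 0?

s = -2, -7

Set the numerator to zero: 5s^2 + 45s + 70 = 0, i.e. 5·(s^2 + 9s + 14) = 0.
Factoring: (s + 2)(s + 7) = 0.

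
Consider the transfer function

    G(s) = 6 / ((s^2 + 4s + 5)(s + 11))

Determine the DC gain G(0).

G(0) = 6/55 ≈ 0.1091

Set s = 0: G(0) = (6) / (55) = 6/55.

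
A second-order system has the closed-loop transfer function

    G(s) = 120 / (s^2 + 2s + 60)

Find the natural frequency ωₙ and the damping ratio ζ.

Compare the denominator to the standard form s^2 + 2ζωₙs + ωₙ².
ωₙ² = 60, so ωₙ = √60 ≈ 7.746 rad/s.
2ζωₙ = 2, so ζ = 2/(2·√60) ≈ 0.1291.
With ζ = 0.1291 the response is underdamped.

ωₙ ≈ 7.746 rad/s, ζ ≈ 0.1291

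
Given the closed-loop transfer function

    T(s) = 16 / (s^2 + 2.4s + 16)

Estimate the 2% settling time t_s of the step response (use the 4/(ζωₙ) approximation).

t_s ≈ 3.333 s

Comparing s^2 + 2.4s + 16 to s^2 + 2ζωₙs + ωₙ²: ωₙ = 4 rad/s and ζ = 2.4/(2·4) = 0.3.
ζωₙ = 2.4/2 = 1.2, so t_s ≈ 4/(ζωₙ) = 4/1.2 ≈ 3.333 s.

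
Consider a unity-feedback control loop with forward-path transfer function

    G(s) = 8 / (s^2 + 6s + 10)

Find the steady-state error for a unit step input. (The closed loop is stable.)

G(s) has no poles at the origin.
This is a Type 0 system. Kp = lim_{s→0} G(s) = 8/10 = 4/5.
e_ss = 1/(1 + Kp) = 1/(1 + 4/5) = 5/9 ≈ 0.5556.

e_ss = 0.5556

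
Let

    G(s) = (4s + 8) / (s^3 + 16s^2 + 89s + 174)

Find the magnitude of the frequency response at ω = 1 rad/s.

|G(j1)| ≈ 0.04946

Substitute s = j1: numerator = 8 + j4, denominator = 158 + j88.
|G(j1)| = |8 + j4| / |158 + j88| = 8.9443 / 180.85 ≈ 0.04946.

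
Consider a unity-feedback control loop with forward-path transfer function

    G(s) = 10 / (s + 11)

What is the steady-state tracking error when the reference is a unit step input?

G(s) has no poles at the origin.
This is a Type 0 system. Kp = lim_{s→0} G(s) = 10/11.
e_ss = 1/(1 + Kp) = 1/(1 + 10/11) = 11/21 ≈ 0.5238.

e_ss = 0.5238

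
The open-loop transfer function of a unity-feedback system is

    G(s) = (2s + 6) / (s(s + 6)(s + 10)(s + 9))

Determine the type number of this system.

Type 1

The denominator has 1 factor of s at the origin (free integrator), so this is a Type 1 system.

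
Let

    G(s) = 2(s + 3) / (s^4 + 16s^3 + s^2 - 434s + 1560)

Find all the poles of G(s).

s = 3 + 2j, 3 - 2j, -12, -10

The poles are the roots of the denominator s^4 + 16s^3 + s^2 - 434s + 1560 = 0.
Trying s = -12: the polynomial evaluates to 0, so (s + 12) is a factor.
Dividing out leaves s^3 + 4s^2 - 47s + 130 = 0.
This factors further as (s^2 - 6s + 13)(s + 10) = 0.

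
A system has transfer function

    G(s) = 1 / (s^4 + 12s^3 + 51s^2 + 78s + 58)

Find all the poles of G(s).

The poles are the roots of the denominator s^4 + 12s^3 + 51s^2 + 78s + 58 = 0.
No real roots exist; factor into two real quadratics: (s^2 + 2s + 2)(s^2 + 10s + 29) = 0.
Each quadratic gives a conjugate pair via the quadratic formula.

s = -1 + j, -1 - j, -5 + 2j, -5 - 2j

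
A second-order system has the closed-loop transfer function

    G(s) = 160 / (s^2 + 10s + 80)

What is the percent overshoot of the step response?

%OS ≈ 12.0%

Comparing s^2 + 10s + 80 to s^2 + 2ζωₙs + ωₙ²: ωₙ = √80 ≈ 8.944 rad/s and ζ = 10/(2·√80) ≈ 0.5590.
%OS = 100·exp(−πζ/√(1−ζ²)) = 100·exp(−π·0.5590/√(1−0.5590²)) ≈ 12.0%.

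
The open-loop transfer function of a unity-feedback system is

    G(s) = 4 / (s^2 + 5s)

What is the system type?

Factor s from the denominator: s^2 + 5s = s·(s + 5).
There is 1 pole at the origin, so the system is Type 1.

Type 1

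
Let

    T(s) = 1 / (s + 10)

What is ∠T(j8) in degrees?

At s = j8: numerator = 1, denominator = 10 + j8.
∠T = ∠num − ∠den = 0° − (38.660°) = -38.66°.

∠T(j8) ≈ -38.66°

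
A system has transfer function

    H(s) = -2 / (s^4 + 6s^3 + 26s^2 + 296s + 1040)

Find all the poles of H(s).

The poles are the roots of the denominator s^4 + 6s^3 + 26s^2 + 296s + 1040 = 0.
No real roots exist; factor into two real quadratics: (s^2 - 4s + 40)(s^2 + 10s + 26) = 0.
Each quadratic gives a conjugate pair via the quadratic formula.

s = 2 ± 6j, -5 ± j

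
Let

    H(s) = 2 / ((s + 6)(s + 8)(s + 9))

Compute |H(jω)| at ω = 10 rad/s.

Substitute s = j10: numerator = 2, denominator = -1868 + j740.
|H(j10)| = |2| / |-1868 + j740| = 2 / 2009.2 ≈ 0.0009954.

|H(j10)| ≈ 0.0009954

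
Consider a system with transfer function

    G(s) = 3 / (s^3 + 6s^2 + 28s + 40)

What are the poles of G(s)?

The poles are the roots of the denominator s^3 + 6s^2 + 28s + 40 = 0.
Trying s = -2: the polynomial evaluates to 0, so (s + 2) is a factor.
Dividing out leaves s^2 + 4s + 20 = 0.
The quadratic formula then gives s = -2 ± 4j.

s = -2 ± 4j, -2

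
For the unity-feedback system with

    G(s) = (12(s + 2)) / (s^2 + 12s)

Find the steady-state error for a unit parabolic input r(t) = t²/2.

e_ss = ∞

G(s) has one pole at the origin.
This is a Type 1 system; Ka = lim_{s→0} s^2·G(s) = 0, so the steady-state error for a parabola input is infinite.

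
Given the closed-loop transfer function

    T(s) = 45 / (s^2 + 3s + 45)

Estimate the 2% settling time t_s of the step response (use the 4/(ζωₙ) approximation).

t_s ≈ 2.667 s

Comparing s^2 + 3s + 45 to s^2 + 2ζωₙs + ωₙ²: ωₙ = √45 ≈ 6.708 rad/s and ζ = 3/(2·√45) ≈ 0.2236.
ζωₙ = 3/2 = 1.5, so t_s ≈ 4/(ζωₙ) = 4/1.5 ≈ 2.667 s.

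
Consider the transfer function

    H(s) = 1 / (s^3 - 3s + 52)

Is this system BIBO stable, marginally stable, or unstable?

unstable

The denominator s^3 - 3s + 52 factors as (s^2 - 4s + 13)(s + 4), giving poles at s = 2 ± 3j, -4.
Since the pole(s) at s = 2 ± 3j lie in the right half-plane, the system is unstable.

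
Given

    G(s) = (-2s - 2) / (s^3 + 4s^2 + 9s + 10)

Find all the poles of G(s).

s = -1 + 2j, -1 - 2j, -2

The poles are the roots of the denominator s^3 + 4s^2 + 9s + 10 = 0.
Trying s = -2: the polynomial evaluates to 0, so (s + 2) is a factor.
Dividing out leaves s^2 + 2s + 5 = 0.
The quadratic formula then gives s = -1 ± 2j.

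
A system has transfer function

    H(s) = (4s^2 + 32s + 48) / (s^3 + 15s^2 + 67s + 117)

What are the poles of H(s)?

s = -3 ± 2j, -9

The poles are the roots of the denominator s^3 + 15s^2 + 67s + 117 = 0.
Trying s = -9: the polynomial evaluates to 0, so (s + 9) is a factor.
Dividing out leaves s^2 + 6s + 13 = 0.
The quadratic formula then gives s = -3 ± 2j.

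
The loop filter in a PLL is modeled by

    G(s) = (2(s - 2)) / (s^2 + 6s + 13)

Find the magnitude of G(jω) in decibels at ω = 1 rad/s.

|G(j1)|_dB ≈ -9.54 dB

Substitute s = j1: numerator = -4 + j2, denominator = 12 + j6.
|G(j1)| = |-4 + j2| / |12 + j6| = 4.4721 / 13.416 ≈ 0.3333.
In decibels: 20·log₁₀(0.3333) ≈ -9.54 dB.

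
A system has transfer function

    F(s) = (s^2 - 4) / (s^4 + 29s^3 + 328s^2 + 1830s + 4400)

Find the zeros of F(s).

Set the numerator to zero: s^2 - 4 = 0.
Factoring: (s - 2)(s + 2) = 0.

s = 2, -2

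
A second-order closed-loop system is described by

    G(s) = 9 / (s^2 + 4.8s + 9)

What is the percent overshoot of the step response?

%OS ≈ 1.52%

Comparing s^2 + 4.8s + 9 to s^2 + 2ζωₙs + ωₙ²: ωₙ = 3 rad/s and ζ = 4.8/(2·3) = 0.8.
%OS = 100·exp(−πζ/√(1−ζ²)) = 100·exp(−π·0.8/√(1−0.8²)) ≈ 1.52%.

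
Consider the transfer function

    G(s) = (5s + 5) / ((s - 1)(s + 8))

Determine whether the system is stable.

The poles can be read from the denominator factors: s = 1, -8.
Since the pole(s) at s = 1 lie in the right half-plane, the system is unstable.

unstable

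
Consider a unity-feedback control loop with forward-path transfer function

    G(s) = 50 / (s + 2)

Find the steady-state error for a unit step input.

G(s) has no poles at the origin.
This is a Type 0 system. Kp = lim_{s→0} G(s) = 50/2 = 25.
e_ss = 1/(1 + Kp) = 1/(1 + 25) = 1/26 ≈ 0.03846.

e_ss = 0.03846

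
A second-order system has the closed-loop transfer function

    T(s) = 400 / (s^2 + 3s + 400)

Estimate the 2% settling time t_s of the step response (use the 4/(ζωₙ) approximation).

t_s ≈ 2.667 s

Comparing s^2 + 3s + 400 to s^2 + 2ζωₙs + ωₙ²: ωₙ = 20 rad/s and ζ = 3/(2·20) = 0.075.
ζωₙ = 3/2 = 1.5, so t_s ≈ 4/(ζωₙ) = 4/1.5 ≈ 2.667 s.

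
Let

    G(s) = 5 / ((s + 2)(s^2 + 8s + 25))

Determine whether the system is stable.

The poles can be read from the denominator factors: s = -2, -4 ± 3j.
Since all poles lie strictly in the left half-plane, the system is stable.

stable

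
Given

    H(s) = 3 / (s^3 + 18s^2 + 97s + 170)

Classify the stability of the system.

The denominator s^3 + 18s^2 + 97s + 170 factors as (s^2 + 8s + 17)(s + 10), giving poles at s = -4 + j, -4 - j, -10.
Since all poles lie strictly in the left half-plane, the system is stable.

stable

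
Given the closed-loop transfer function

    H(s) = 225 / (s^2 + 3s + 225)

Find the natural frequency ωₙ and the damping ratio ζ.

Compare the denominator to the standard form s^2 + 2ζωₙs + ωₙ².
ωₙ² = 225, so ωₙ = 15 rad/s.
2ζωₙ = 3, so ζ = 3/(2·15) = 0.1.

ωₙ = 15 rad/s, ζ = 0.1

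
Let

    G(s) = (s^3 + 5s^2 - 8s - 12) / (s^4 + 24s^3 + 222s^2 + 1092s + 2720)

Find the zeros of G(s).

Set the numerator to zero: s^3 + 5s^2 - 8s - 12 = 0.
Factoring: (s - 2)(s + 1)(s + 6) = 0.

s = 2, -1, -6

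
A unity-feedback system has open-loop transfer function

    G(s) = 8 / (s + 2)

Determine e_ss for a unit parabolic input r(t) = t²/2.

e_ss = ∞

G(s) has no poles at the origin.
This is a Type 0 system; Ka = lim_{s→0} s^2·G(s) = 0, so the steady-state error for a parabola input is infinite.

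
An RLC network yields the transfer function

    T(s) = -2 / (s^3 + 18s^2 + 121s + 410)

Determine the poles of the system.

s = -4 ± 5j, -10

The poles are the roots of the denominator s^3 + 18s^2 + 121s + 410 = 0.
Trying s = -10: the polynomial evaluates to 0, so (s + 10) is a factor.
Dividing out leaves s^2 + 8s + 41 = 0.
The quadratic formula then gives s = -4 ± 5j.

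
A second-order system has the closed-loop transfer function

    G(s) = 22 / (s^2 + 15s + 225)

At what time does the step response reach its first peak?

t_p ≈ 0.2418 s

Comparing s^2 + 15s + 225 to s^2 + 2ζωₙs + ωₙ²: ωₙ = 15 rad/s and ζ = 15/(2·15) = 0.5.
ζωₙ = 15/2 = 7.5, so ω_d = ωₙ√(1−ζ²) = √(ωₙ² − (ζωₙ)²) = √(225 − 7.5²) = √168.75 ≈ 12.99 rad/s.
t_p = π/ω_d = π/12.99 ≈ 0.2418 s.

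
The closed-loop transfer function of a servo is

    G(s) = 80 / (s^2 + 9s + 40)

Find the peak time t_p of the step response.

Comparing s^2 + 9s + 40 to s^2 + 2ζωₙs + ωₙ²: ωₙ = √40 ≈ 6.325 rad/s and ζ = 9/(2·√40) ≈ 0.7115.
ζωₙ = 9/2 = 4.5, so ω_d = ωₙ√(1−ζ²) = √(ωₙ² − (ζωₙ)²) = √(40 − 4.5²) = √19.75 ≈ 4.444 rad/s.
t_p = π/ω_d = π/4.444 ≈ 0.7069 s.

t_p ≈ 0.7069 s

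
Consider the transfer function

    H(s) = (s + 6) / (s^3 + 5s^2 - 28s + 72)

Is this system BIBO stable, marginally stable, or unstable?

unstable

The denominator s^3 + 5s^2 - 28s + 72 factors as (s^2 - 4s + 8)(s + 9), giving poles at s = 2 + 2j, 2 - 2j, -9.
Since the pole(s) at s = 2 + 2j, 2 - 2j lie in the right half-plane, the system is unstable.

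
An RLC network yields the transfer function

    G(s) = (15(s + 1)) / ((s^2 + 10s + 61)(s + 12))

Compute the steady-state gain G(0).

G(0) = 5/244 ≈ 0.02049

At s = 0 each factor (s + a) contributes a and each (s^2 + bs + c) contributes c.
G(0) = 15·(1) / ((61) · (12)) = 15/732 = 5/244.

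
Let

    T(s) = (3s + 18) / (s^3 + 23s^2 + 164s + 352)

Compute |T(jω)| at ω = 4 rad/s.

|T(j4)| ≈ 0.03653

Substitute s = j4: numerator = 18 + j12, denominator = -16 + j592.
|T(j4)| = |18 + j12| / |-16 + j592| = 21.633 / 592.22 ≈ 0.03653.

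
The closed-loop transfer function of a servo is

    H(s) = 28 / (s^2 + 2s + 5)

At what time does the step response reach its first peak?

Comparing s^2 + 2s + 5 to s^2 + 2ζωₙs + ωₙ²: ωₙ = √5 ≈ 2.236 rad/s and ζ = 2/(2·√5) ≈ 0.4472.
ζωₙ = 2/2 = 1, so ω_d = ωₙ√(1−ζ²) = √(ωₙ² − (ζωₙ)²) = √(5 − 1²) = √4 = 2 rad/s.
t_p = π/ω_d = π/2 ≈ 1.571 s.

t_p ≈ 1.571 s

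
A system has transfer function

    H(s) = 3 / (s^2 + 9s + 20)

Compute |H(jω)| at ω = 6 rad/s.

|H(j6)| ≈ 0.05327

Substitute s = j6: numerator = 3, denominator = -16 + j54.
|H(j6)| = |3| / |-16 + j54| = 3 / 56.321 ≈ 0.05327.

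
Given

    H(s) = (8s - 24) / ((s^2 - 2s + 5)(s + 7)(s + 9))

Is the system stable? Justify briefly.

The poles can be read from the denominator factors: s = 1 ± 2j, -7, -9.
Since the pole(s) at s = 1 + 2j, 1 - 2j lie in the right half-plane, the system is unstable.

unstable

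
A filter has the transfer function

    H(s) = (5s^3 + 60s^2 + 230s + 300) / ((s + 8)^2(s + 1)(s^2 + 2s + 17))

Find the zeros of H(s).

s = -3 ± j, -6

Set the numerator to zero: 5s^3 + 60s^2 + 230s + 300 = 0, i.e. 5·(s^3 + 12s^2 + 46s + 60) = 0.
Factoring: (s^2 + 6s + 10)(s + 6) = 0.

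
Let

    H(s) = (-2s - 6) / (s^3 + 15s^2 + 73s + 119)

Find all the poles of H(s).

The poles are the roots of the denominator s^3 + 15s^2 + 73s + 119 = 0.
Trying s = -7: the polynomial evaluates to 0, so (s + 7) is a factor.
Dividing out leaves s^2 + 8s + 17 = 0.
The quadratic formula then gives s = -4 ± 1j.

s = -4 + j, -4 - j, -7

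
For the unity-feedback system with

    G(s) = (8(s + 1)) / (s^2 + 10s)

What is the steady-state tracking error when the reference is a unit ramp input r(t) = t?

e_ss = 1.250

G(s) has one pole at the origin.
This is a Type 1 system. Kv = lim_{s→0} s·G(s) = 8/10 = 4/5.
e_ss = 1/Kv = 1/(4/5) = 5/4 ≈ 1.250.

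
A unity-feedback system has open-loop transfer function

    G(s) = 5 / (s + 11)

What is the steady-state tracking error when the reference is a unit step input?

G(s) has no poles at the origin.
This is a Type 0 system. Kp = lim_{s→0} G(s) = 5/11.
e_ss = 1/(1 + Kp) = 1/(1 + 5/11) = 11/16 ≈ 0.6875.

e_ss = 0.6875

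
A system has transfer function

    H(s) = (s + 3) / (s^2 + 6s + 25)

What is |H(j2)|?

|H(j2)| ≈ 0.1491

Substitute s = j2: numerator = 3 + j2, denominator = 21 + j12.
|H(j2)| = |3 + j2| / |21 + j12| = 3.6056 / 24.187 ≈ 0.1491.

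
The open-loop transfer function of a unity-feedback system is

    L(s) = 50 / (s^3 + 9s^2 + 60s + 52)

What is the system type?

Type 0

The denominator has no factor of s at the origin — no free integrator — so this is a Type 0 system.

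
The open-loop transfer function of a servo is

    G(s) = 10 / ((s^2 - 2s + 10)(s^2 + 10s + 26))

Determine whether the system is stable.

The poles can be read from the denominator factors: s = 1 ± 3j, -5 ± j.
Since the pole(s) at s = 1 ± 3j lie in the right half-plane, the system is unstable.

unstable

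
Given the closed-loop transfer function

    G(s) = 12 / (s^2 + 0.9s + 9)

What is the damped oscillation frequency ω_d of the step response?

ω_d ≈ 2.966 rad/s

Comparing s^2 + 0.9s + 9 to s^2 + 2ζωₙs + ωₙ²: ωₙ = 3 rad/s and ζ = 0.9/(2·3) = 0.15.
ζωₙ = 0.9/2 = 0.45, so ω_d = ωₙ√(1−ζ²) = √(ωₙ² − (ζωₙ)²) = √(9 − 0.45²) = √8.7975 ≈ 2.966 rad/s.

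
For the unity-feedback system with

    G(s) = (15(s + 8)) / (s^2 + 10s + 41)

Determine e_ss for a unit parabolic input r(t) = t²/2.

e_ss = ∞

G(s) has no poles at the origin.
This is a Type 0 system; Ka = lim_{s→0} s^2·G(s) = 0, so the steady-state error for a parabola input is infinite.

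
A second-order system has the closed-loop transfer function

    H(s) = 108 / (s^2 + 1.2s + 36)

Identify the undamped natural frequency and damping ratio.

ωₙ = 6 rad/s, ζ = 0.1

Compare the denominator to the standard form s^2 + 2ζωₙs + ωₙ².
ωₙ² = 36, so ωₙ = 6 rad/s.
2ζωₙ = 1.2, so ζ = 1.2/(2·6) = 0.1.
With ζ = 0.1 the response is underdamped.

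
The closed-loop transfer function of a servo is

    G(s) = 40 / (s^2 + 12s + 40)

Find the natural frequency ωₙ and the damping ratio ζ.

ωₙ ≈ 6.325 rad/s, ζ ≈ 0.9487

Compare the denominator to the standard form s^2 + 2ζωₙs + ωₙ².
ωₙ² = 40, so ωₙ = √40 ≈ 6.325 rad/s.
2ζωₙ = 12, so ζ = 12/(2·√40) ≈ 0.9487.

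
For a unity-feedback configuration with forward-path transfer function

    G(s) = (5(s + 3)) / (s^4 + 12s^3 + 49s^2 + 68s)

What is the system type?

The denominator has 1 factor of s at the origin (free integrator), so this is a Type 1 system.

Type 1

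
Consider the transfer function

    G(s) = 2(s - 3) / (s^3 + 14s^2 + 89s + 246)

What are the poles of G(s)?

The poles are the roots of the denominator s^3 + 14s^2 + 89s + 246 = 0.
Trying s = -6: the polynomial evaluates to 0, so (s + 6) is a factor.
Dividing out leaves s^2 + 8s + 41 = 0.
The quadratic formula then gives s = -4 ± 5j.

s = -4 + 5j, -4 - 5j, -6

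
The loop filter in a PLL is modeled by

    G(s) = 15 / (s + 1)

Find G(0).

At s = 0 each factor (s + a) contributes a and each (s^2 + bs + c) contributes c.
G(0) = 15·1 / ((1)) = 15/1 = 15.

G(0) = 15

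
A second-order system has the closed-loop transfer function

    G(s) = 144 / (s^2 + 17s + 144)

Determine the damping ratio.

Compare the denominator to the standard form s^2 + 2ζωₙs + ωₙ².
ωₙ² = 144, so ωₙ = 12 rad/s.
2ζωₙ = 17, so ζ = 17/(2·12) ≈ 0.7083.
With ζ = 0.7083 the response is underdamped.

ζ ≈ 0.7083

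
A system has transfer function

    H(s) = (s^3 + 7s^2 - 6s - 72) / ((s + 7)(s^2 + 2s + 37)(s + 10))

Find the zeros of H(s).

s = -4, 3, -6

Set the numerator to zero: s^3 + 7s^2 - 6s - 72 = 0.
Factoring: (s + 4)(s - 3)(s + 6) = 0.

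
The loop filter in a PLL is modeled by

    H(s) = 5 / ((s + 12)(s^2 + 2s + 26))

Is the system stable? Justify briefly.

stable

The poles can be read from the denominator factors: s = -12, -1 ± 5j.
Since all poles lie strictly in the left half-plane, the system is stable.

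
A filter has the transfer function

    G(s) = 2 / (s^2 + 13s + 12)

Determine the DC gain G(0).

G(0) = 1/6 ≈ 0.1667

Set s = 0: G(0) = (2) / (12) = 1/6.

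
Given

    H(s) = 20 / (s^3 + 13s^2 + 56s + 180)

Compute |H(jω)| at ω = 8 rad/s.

|H(j8)| ≈ 0.03053

Substitute s = j8: numerator = 20, denominator = -652 - j64.
|H(j8)| = |20| / |-652 - j64| = 20 / 655.13 ≈ 0.03053.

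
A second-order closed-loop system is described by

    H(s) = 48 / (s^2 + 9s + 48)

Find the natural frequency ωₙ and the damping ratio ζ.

Compare the denominator to the standard form s^2 + 2ζωₙs + ωₙ².
ωₙ² = 48, so ωₙ = √48 ≈ 6.928 rad/s.
2ζωₙ = 9, so ζ = 9/(2·√48) ≈ 0.6495.

ωₙ ≈ 6.928 rad/s, ζ ≈ 0.6495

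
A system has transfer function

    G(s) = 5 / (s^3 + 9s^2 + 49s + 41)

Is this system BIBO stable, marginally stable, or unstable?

stable

The denominator s^3 + 9s^2 + 49s + 41 factors as (s + 1)(s^2 + 8s + 41), giving poles at s = -1, -4 ± 5j.
Since all poles lie strictly in the left half-plane, the system is stable.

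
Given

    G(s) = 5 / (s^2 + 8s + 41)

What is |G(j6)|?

Substitute s = j6: numerator = 5, denominator = 5 + j48.
|G(j6)| = |5| / |5 + j48| = 5 / 48.260 ≈ 0.1036.

|G(j6)| ≈ 0.1036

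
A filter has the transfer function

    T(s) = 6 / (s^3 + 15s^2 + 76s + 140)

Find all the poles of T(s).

The poles are the roots of the denominator s^3 + 15s^2 + 76s + 140 = 0.
Trying s = -7: the polynomial evaluates to 0, so (s + 7) is a factor.
Dividing out leaves s^2 + 8s + 20 = 0.
The quadratic formula then gives s = -4 ± 2j.

s = -4 + 2j, -4 - 2j, -7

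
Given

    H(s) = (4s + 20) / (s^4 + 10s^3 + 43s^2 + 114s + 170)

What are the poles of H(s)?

The poles are the roots of the denominator s^4 + 10s^3 + 43s^2 + 114s + 170 = 0.
No real roots exist; factor into two real quadratics: (s^2 + 8s + 17)(s^2 + 2s + 10) = 0.
Each quadratic gives a conjugate pair via the quadratic formula.

s = -4 + j, -4 - j, -1 + 3j, -1 - 3j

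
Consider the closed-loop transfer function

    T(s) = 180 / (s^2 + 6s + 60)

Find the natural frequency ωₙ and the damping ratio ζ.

ωₙ ≈ 7.746 rad/s, ζ ≈ 0.3873

Compare the denominator to the standard form s^2 + 2ζωₙs + ωₙ².
ωₙ² = 60, so ωₙ = √60 ≈ 7.746 rad/s.
2ζωₙ = 6, so ζ = 6/(2·√60) ≈ 0.3873.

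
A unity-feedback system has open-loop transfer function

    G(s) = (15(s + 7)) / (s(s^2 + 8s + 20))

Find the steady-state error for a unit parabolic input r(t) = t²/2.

e_ss = ∞

G(s) has one pole at the origin.
This is a Type 1 system; Ka = lim_{s→0} s^2·G(s) = 0, so the steady-state error for a parabola input is infinite.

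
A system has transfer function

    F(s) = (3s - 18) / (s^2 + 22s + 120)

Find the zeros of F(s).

Set the numerator to zero: 3s - 18 = 0, i.e. 3·(s - 6) = 0.
So s = 6.

s = 6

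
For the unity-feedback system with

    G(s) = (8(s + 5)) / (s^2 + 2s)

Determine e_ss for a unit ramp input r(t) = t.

e_ss = 0.05000

G(s) has one pole at the origin.
This is a Type 1 system. Kv = lim_{s→0} s·G(s) = 40/2 = 20.
e_ss = 1/Kv = 1/(20) = 1/20 ≈ 0.05000.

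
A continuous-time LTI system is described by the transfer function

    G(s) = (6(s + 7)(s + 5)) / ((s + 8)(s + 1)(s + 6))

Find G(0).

At s = 0 each factor (s + a) contributes a and each (s^2 + bs + c) contributes c.
G(0) = 6·(7) · (5) / ((8) · (1) · (6)) = 210/48 = 35/8.

G(0) = 35/8 ≈ 4.375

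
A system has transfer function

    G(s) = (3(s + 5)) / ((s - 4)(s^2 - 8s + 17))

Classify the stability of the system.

The poles can be read from the denominator factors: s = 4, 4 + j, 4 - j.
Since the pole(s) at s = 4, 4 ± j lie in the right half-plane, the system is unstable.

unstable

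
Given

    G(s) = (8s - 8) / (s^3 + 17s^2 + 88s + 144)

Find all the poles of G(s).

The poles are the roots of the denominator s^3 + 17s^2 + 88s + 144 = 0.
Trying s = -4: the polynomial evaluates to 0, so (s + 4) is a factor.
Dividing out leaves s^2 + 13s + 36 = 0.
Factoring the quadratic: (s + 4)(s + 9) = 0.

s = -4, -4, -9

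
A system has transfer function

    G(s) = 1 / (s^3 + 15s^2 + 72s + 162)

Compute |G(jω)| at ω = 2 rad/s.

|G(j2)| ≈ 0.005882

Substitute s = j2: numerator = 1, denominator = 102 + j136.
|G(j2)| = |1| / |102 + j136| = 1 / 170 ≈ 0.005882.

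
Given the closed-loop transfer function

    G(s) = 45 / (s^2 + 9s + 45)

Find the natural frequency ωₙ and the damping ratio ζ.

Compare the denominator to the standard form s^2 + 2ζωₙs + ωₙ².
ωₙ² = 45, so ωₙ = √45 ≈ 6.708 rad/s.
2ζωₙ = 9, so ζ = 9/(2·√45) ≈ 0.6708.

ωₙ ≈ 6.708 rad/s, ζ ≈ 0.6708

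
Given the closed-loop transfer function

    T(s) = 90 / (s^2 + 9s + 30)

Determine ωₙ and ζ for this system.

ωₙ ≈ 5.477 rad/s, ζ ≈ 0.8216

Compare the denominator to the standard form s^2 + 2ζωₙs + ωₙ².
ωₙ² = 30, so ωₙ = √30 ≈ 5.477 rad/s.
2ζωₙ = 9, so ζ = 9/(2·√30) ≈ 0.8216.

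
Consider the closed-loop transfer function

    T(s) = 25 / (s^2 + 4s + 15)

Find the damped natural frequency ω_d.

ω_d ≈ 3.317 rad/s

Comparing s^2 + 4s + 15 to s^2 + 2ζωₙs + ωₙ²: ωₙ = √15 ≈ 3.873 rad/s and ζ = 4/(2·√15) ≈ 0.5164.
ζωₙ = 4/2 = 2, so ω_d = ωₙ√(1−ζ²) = √(ωₙ² − (ζωₙ)²) = √(15 − 2²) = √11 ≈ 3.317 rad/s.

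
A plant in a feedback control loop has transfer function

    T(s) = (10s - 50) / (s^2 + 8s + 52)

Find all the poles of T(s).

s = -4 ± 6j

The poles are the roots of the denominator s^2 + 8s + 52 = 0.
Using the quadratic formula: s = (-8 ± √(-144))/2 = -4 ± 6j.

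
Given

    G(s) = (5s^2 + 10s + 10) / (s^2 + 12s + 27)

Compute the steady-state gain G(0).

G(0) = 10/27 ≈ 0.3704

Set s = 0: G(0) = (10) / (27) = 10/27.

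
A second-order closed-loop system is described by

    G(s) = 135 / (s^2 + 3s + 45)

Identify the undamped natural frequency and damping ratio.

ωₙ ≈ 6.708 rad/s, ζ ≈ 0.2236

Compare the denominator to the standard form s^2 + 2ζωₙs + ωₙ².
ωₙ² = 45, so ωₙ = √45 ≈ 6.708 rad/s.
2ζωₙ = 3, so ζ = 3/(2·√45) ≈ 0.2236.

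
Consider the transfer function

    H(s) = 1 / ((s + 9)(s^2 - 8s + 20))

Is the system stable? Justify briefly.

The poles can be read from the denominator factors: s = -9, 4 ± 2j.
Since the pole(s) at s = 4 + 2j, 4 - 2j lie in the right half-plane, the system is unstable.

unstable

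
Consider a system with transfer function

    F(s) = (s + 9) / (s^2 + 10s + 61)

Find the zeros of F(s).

s = -9

Set the numerator to zero: s + 9 = 0.
So s = -9.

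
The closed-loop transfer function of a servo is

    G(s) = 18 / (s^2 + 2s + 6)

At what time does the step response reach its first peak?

t_p ≈ 1.405 s

Comparing s^2 + 2s + 6 to s^2 + 2ζωₙs + ωₙ²: ωₙ = √6 ≈ 2.449 rad/s and ζ = 2/(2·√6) ≈ 0.4082.
ζωₙ = 2/2 = 1, so ω_d = ωₙ√(1−ζ²) = √(ωₙ² − (ζωₙ)²) = √(6 − 1²) = √5 ≈ 2.236 rad/s.
t_p = π/ω_d = π/2.236 ≈ 1.405 s.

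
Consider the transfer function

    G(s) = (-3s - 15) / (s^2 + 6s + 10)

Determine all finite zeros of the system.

Set the numerator to zero: -3s - 15 = 0, i.e. -3·(s + 5) = 0.
So s = -5.

s = -5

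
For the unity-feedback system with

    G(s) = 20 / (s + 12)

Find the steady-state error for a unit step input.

e_ss = 0.3750

G(s) has no poles at the origin.
This is a Type 0 system. Kp = lim_{s→0} G(s) = 20/12 = 5/3.
e_ss = 1/(1 + Kp) = 1/(1 + 5/3) = 3/8 ≈ 0.3750.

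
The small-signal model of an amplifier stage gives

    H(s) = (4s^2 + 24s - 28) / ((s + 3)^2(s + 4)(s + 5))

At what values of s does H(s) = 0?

Set the numerator to zero: 4s^2 + 24s - 28 = 0, i.e. 4·(s^2 + 6s - 7) = 0.
Factoring: (s + 7)(s - 1) = 0.

s = -7, 1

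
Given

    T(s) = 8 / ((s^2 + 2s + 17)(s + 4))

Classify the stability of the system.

The poles can be read from the denominator factors: s = -1 ± 4j, -4.
Since all poles lie strictly in the left half-plane, the system is stable.

stable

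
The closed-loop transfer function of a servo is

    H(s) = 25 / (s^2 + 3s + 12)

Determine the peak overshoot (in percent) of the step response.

%OS ≈ 22.1%

Comparing s^2 + 3s + 12 to s^2 + 2ζωₙs + ωₙ²: ωₙ = √12 ≈ 3.464 rad/s and ζ = 3/(2·√12) ≈ 0.4330.
%OS = 100·exp(−πζ/√(1−ζ²)) = 100·exp(−π·0.4330/√(1−0.4330²)) ≈ 22.1%.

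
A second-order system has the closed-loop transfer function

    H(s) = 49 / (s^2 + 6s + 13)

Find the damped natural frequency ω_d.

Comparing s^2 + 6s + 13 to s^2 + 2ζωₙs + ωₙ²: ωₙ = √13 ≈ 3.606 rad/s and ζ = 6/(2·√13) ≈ 0.8321.
ζωₙ = 6/2 = 3, so ω_d = ωₙ√(1−ζ²) = √(ωₙ² − (ζωₙ)²) = √(13 − 3²) = √4 = 2 rad/s.

ω_d = 2 rad/s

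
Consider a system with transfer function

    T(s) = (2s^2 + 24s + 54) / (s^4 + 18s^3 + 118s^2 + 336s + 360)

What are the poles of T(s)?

The poles are the roots of the denominator s^4 + 18s^3 + 118s^2 + 336s + 360 = 0.
Trying s = -6: the polynomial evaluates to 0, so (s + 6) is a factor.
Dividing out leaves s^3 + 12s^2 + 46s + 60 = 0.
This factors further as (s^2 + 6s + 10)(s + 6) = 0.

s = -3 ± j, -6, -6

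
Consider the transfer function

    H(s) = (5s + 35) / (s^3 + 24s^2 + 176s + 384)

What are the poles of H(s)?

The poles are the roots of the denominator s^3 + 24s^2 + 176s + 384 = 0.
Trying s = -12: the polynomial evaluates to 0, so (s + 12) is a factor.
Dividing out leaves s^2 + 12s + 32 = 0.
Factoring the quadratic: (s + 4)(s + 8) = 0.

s = -12, -4, -8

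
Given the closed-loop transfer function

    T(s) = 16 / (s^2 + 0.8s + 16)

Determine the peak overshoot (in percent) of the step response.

%OS ≈ 72.9%

Comparing s^2 + 0.8s + 16 to s^2 + 2ζωₙs + ωₙ²: ωₙ = 4 rad/s and ζ = 0.8/(2·4) = 0.1.
%OS = 100·exp(−πζ/√(1−ζ²)) = 100·exp(−π·0.1/√(1−0.1²)) ≈ 72.9%.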